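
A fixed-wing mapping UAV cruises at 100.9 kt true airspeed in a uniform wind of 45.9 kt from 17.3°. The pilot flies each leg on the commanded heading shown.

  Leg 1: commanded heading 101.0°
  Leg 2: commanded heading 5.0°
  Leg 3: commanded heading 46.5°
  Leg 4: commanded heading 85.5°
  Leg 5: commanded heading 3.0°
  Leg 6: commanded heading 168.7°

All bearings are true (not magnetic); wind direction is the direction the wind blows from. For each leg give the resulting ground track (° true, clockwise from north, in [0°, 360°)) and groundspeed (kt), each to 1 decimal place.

Leg 1: heading 101.0°; drift +25.5° → track 126.5°, groundspeed 106.2 kt
Leg 2: heading 5.0°; drift -9.9° → track 355.1°, groundspeed 56.9 kt
Leg 3: heading 46.5°; drift +20.2° → track 66.7°, groundspeed 64.8 kt
Leg 4: heading 85.5°; drift +26.9° → track 112.4°, groundspeed 94.1 kt
Leg 5: heading 3.0°; drift -11.4° → track 351.6°, groundspeed 57.5 kt
Leg 6: heading 168.7°; drift +8.8° → track 177.5°, groundspeed 142.9 kt

Leg 1: track=126.5°, groundspeed=106.2 kt
Leg 2: track=355.1°, groundspeed=56.9 kt
Leg 3: track=66.7°, groundspeed=64.8 kt
Leg 4: track=112.4°, groundspeed=94.1 kt
Leg 5: track=351.6°, groundspeed=57.5 kt
Leg 6: track=177.5°, groundspeed=142.9 kt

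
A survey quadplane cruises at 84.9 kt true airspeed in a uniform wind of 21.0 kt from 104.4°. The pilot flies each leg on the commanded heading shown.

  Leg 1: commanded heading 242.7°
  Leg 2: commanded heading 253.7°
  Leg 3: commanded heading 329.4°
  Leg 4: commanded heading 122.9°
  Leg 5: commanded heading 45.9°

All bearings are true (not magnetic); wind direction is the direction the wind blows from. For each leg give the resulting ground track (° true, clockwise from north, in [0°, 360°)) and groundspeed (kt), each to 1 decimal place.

Leg 1: track=250.6°, groundspeed=101.5 kt
Leg 2: track=259.6°, groundspeed=103.5 kt
Leg 3: track=320.9°, groundspeed=100.8 kt
Leg 4: track=128.8°, groundspeed=65.3 kt
Leg 5: track=32.3°, groundspeed=76.1 kt

Leg 1: heading 242.7°; drift +7.9° → track 250.6°, groundspeed 101.5 kt
Leg 2: heading 253.7°; drift +5.9° → track 259.6°, groundspeed 103.5 kt
Leg 3: heading 329.4°; drift -8.5° → track 320.9°, groundspeed 100.8 kt
Leg 4: heading 122.9°; drift +5.9° → track 128.8°, groundspeed 65.3 kt
Leg 5: heading 45.9°; drift -13.6° → track 32.3°, groundspeed 76.1 kt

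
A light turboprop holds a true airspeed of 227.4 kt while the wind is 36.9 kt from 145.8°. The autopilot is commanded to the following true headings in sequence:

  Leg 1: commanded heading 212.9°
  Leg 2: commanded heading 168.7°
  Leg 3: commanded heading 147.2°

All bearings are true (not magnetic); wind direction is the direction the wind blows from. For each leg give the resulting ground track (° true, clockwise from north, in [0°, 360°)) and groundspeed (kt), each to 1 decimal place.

Leg 1: track=222.0°, groundspeed=215.7 kt
Leg 2: track=172.9°, groundspeed=193.9 kt
Leg 3: track=147.5°, groundspeed=190.5 kt

Leg 1: heading 212.9°; drift +9.1° → track 222.0°, groundspeed 215.7 kt
Leg 2: heading 168.7°; drift +4.2° → track 172.9°, groundspeed 193.9 kt
Leg 3: heading 147.2°; drift +0.3° → track 147.5°, groundspeed 190.5 kt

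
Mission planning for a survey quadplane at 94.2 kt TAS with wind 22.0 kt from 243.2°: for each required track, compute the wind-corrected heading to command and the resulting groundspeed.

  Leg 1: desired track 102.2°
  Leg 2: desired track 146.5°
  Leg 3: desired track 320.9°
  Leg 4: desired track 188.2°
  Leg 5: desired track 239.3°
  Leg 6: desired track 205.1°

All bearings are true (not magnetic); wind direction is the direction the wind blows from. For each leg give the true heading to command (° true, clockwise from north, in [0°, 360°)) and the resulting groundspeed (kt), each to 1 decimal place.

Leg 1: heading=110.7°, groundspeed=110.3 kt
Leg 2: heading=159.9°, groundspeed=94.2 kt
Leg 3: heading=307.7°, groundspeed=87.0 kt
Leg 4: heading=199.2°, groundspeed=79.8 kt
Leg 5: heading=240.2°, groundspeed=72.2 kt
Leg 6: heading=213.4°, groundspeed=75.9 kt

Leg 1: desired track 102.2°; wind correction +8.5° → command heading 110.7°, groundspeed 110.3 kt
Leg 2: desired track 146.5°; wind correction +13.4° → command heading 159.9°, groundspeed 94.2 kt
Leg 3: desired track 320.9°; wind correction -13.2° → command heading 307.7°, groundspeed 87.0 kt
Leg 4: desired track 188.2°; wind correction +11.0° → command heading 199.2°, groundspeed 79.8 kt
Leg 5: desired track 239.3°; wind correction +0.9° → command heading 240.2°, groundspeed 72.2 kt
Leg 6: desired track 205.1°; wind correction +8.3° → command heading 213.4°, groundspeed 75.9 kt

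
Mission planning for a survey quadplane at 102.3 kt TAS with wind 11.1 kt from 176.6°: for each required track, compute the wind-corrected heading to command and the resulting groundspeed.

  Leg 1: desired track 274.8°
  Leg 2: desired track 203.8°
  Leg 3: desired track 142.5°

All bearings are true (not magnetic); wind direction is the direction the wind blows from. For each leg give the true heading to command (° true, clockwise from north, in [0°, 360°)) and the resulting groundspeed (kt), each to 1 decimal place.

Leg 1: desired track 274.8°; wind correction -6.2° → command heading 268.6°, groundspeed 103.3 kt
Leg 2: desired track 203.8°; wind correction -2.8° → command heading 201.0°, groundspeed 92.3 kt
Leg 3: desired track 142.5°; wind correction +3.5° → command heading 146.0°, groundspeed 92.9 kt

Leg 1: heading=268.6°, groundspeed=103.3 kt
Leg 2: heading=201.0°, groundspeed=92.3 kt
Leg 3: heading=146.0°, groundspeed=92.9 kt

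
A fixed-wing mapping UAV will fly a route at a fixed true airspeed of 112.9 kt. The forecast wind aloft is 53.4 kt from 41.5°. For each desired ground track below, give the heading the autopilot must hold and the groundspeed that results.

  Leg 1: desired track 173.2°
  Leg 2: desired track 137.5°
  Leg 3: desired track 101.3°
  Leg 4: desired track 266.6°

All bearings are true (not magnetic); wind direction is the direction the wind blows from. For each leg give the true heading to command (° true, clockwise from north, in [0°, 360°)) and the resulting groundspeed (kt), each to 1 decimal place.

Leg 1: desired track 173.2°; wind correction -20.7° → command heading 152.5°, groundspeed 141.1 kt
Leg 2: desired track 137.5°; wind correction -28.1° → command heading 109.4°, groundspeed 105.2 kt
Leg 3: desired track 101.3°; wind correction -24.1° → command heading 77.2°, groundspeed 76.2 kt
Leg 4: desired track 266.6°; wind correction +19.6° → command heading 286.2°, groundspeed 144.1 kt

Leg 1: heading=152.5°, groundspeed=141.1 kt
Leg 2: heading=109.4°, groundspeed=105.2 kt
Leg 3: heading=77.2°, groundspeed=76.2 kt
Leg 4: heading=286.2°, groundspeed=144.1 kt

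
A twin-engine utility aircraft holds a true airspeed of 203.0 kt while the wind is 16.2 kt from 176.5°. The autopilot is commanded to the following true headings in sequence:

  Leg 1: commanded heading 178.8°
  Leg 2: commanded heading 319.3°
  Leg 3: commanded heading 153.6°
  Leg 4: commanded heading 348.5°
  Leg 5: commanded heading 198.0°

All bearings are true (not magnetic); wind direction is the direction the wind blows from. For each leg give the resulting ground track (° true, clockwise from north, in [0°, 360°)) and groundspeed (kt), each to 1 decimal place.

Leg 1: heading 178.8°; drift +0.2° → track 179.0°, groundspeed 186.8 kt
Leg 2: heading 319.3°; drift +2.6° → track 321.9°, groundspeed 216.1 kt
Leg 3: heading 153.6°; drift -1.9° → track 151.7°, groundspeed 188.2 kt
Leg 4: heading 348.5°; drift +0.6° → track 349.1°, groundspeed 219.1 kt
Leg 5: heading 198.0°; drift +1.8° → track 199.8°, groundspeed 188.0 kt

Leg 1: track=179.0°, groundspeed=186.8 kt
Leg 2: track=321.9°, groundspeed=216.1 kt
Leg 3: track=151.7°, groundspeed=188.2 kt
Leg 4: track=349.1°, groundspeed=219.1 kt
Leg 5: track=199.8°, groundspeed=188.0 kt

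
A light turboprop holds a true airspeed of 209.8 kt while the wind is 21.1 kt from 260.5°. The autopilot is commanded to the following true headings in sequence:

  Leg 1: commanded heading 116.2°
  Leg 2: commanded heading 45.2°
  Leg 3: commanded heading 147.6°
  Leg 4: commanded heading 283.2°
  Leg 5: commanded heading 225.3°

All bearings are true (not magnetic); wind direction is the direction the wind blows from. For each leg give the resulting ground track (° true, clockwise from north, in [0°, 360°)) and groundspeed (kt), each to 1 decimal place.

Leg 1: heading 116.2°; drift -3.1° → track 113.1°, groundspeed 227.3 kt
Leg 2: heading 45.2°; drift +3.1° → track 48.3°, groundspeed 227.3 kt
Leg 3: heading 147.6°; drift -5.1° → track 142.5°, groundspeed 218.9 kt
Leg 4: heading 283.2°; drift +2.4° → track 285.6°, groundspeed 190.5 kt
Leg 5: heading 225.3°; drift -3.6° → track 221.7°, groundspeed 192.9 kt

Leg 1: track=113.1°, groundspeed=227.3 kt
Leg 2: track=48.3°, groundspeed=227.3 kt
Leg 3: track=142.5°, groundspeed=218.9 kt
Leg 4: track=285.6°, groundspeed=190.5 kt
Leg 5: track=221.7°, groundspeed=192.9 kt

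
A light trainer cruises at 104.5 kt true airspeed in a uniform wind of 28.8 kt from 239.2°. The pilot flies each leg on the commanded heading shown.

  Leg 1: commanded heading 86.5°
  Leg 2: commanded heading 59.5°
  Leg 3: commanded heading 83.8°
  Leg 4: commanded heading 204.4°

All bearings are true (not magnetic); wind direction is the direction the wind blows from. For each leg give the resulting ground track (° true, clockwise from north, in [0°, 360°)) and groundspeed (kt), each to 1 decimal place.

Leg 1: track=80.7°, groundspeed=130.8 kt
Leg 2: track=59.4°, groundspeed=133.3 kt
Leg 3: track=78.6°, groundspeed=131.2 kt
Leg 4: track=192.9°, groundspeed=82.5 kt

Leg 1: heading 86.5°; drift -5.8° → track 80.7°, groundspeed 130.8 kt
Leg 2: heading 59.5°; drift -0.1° → track 59.4°, groundspeed 133.3 kt
Leg 3: heading 83.8°; drift -5.2° → track 78.6°, groundspeed 131.2 kt
Leg 4: heading 204.4°; drift -11.5° → track 192.9°, groundspeed 82.5 kt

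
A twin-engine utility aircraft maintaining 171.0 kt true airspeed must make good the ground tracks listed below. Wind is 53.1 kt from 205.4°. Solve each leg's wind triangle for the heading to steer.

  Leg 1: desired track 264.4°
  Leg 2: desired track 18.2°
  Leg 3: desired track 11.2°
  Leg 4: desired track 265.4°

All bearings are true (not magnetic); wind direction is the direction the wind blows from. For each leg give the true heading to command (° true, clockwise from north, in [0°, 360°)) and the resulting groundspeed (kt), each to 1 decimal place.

Leg 1: desired track 264.4°; wind correction -15.4° → command heading 249.0°, groundspeed 137.5 kt
Leg 2: desired track 18.2°; wind correction -2.2° → command heading 16.0°, groundspeed 223.6 kt
Leg 3: desired track 11.2°; wind correction -4.4° → command heading 6.8°, groundspeed 222.0 kt
Leg 4: desired track 265.4°; wind correction -15.6° → command heading 249.8°, groundspeed 138.2 kt

Leg 1: heading=249.0°, groundspeed=137.5 kt
Leg 2: heading=16.0°, groundspeed=223.6 kt
Leg 3: heading=6.8°, groundspeed=222.0 kt
Leg 4: heading=249.8°, groundspeed=138.2 kt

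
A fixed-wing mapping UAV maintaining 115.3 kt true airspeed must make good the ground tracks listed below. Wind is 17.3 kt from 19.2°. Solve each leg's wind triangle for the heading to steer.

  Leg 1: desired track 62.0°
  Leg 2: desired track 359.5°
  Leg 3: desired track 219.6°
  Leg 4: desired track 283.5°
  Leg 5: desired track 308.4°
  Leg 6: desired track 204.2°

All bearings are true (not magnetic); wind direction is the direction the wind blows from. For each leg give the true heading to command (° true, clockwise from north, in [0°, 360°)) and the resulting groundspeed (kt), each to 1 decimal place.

Leg 1: heading=56.1°, groundspeed=102.0 kt
Leg 2: heading=2.4°, groundspeed=98.9 kt
Leg 3: heading=222.6°, groundspeed=131.4 kt
Leg 4: heading=292.1°, groundspeed=115.7 kt
Leg 5: heading=316.5°, groundspeed=108.4 kt
Leg 6: heading=204.9°, groundspeed=132.5 kt

Leg 1: desired track 62.0°; wind correction -5.9° → command heading 56.1°, groundspeed 102.0 kt
Leg 2: desired track 359.5°; wind correction +2.9° → command heading 2.4°, groundspeed 98.9 kt
Leg 3: desired track 219.6°; wind correction +3.0° → command heading 222.6°, groundspeed 131.4 kt
Leg 4: desired track 283.5°; wind correction +8.6° → command heading 292.1°, groundspeed 115.7 kt
Leg 5: desired track 308.4°; wind correction +8.1° → command heading 316.5°, groundspeed 108.4 kt
Leg 6: desired track 204.2°; wind correction +0.7° → command heading 204.9°, groundspeed 132.5 kt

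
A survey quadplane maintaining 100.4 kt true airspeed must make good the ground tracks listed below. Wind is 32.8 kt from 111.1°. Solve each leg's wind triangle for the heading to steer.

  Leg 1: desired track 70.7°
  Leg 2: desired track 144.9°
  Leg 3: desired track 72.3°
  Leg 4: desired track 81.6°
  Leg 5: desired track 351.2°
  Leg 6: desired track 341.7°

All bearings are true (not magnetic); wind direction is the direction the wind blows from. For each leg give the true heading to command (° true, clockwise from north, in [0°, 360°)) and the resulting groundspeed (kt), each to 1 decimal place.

Leg 1: heading=82.9°, groundspeed=73.1 kt
Leg 2: heading=134.4°, groundspeed=71.5 kt
Leg 3: heading=84.1°, groundspeed=72.7 kt
Leg 4: heading=90.9°, groundspeed=70.5 kt
Leg 5: heading=7.7°, groundspeed=112.6 kt
Leg 6: heading=356.3°, groundspeed=118.0 kt

Leg 1: desired track 70.7°; wind correction +12.2° → command heading 82.9°, groundspeed 73.1 kt
Leg 2: desired track 144.9°; wind correction -10.5° → command heading 134.4°, groundspeed 71.5 kt
Leg 3: desired track 72.3°; wind correction +11.8° → command heading 84.1°, groundspeed 72.7 kt
Leg 4: desired track 81.6°; wind correction +9.3° → command heading 90.9°, groundspeed 70.5 kt
Leg 5: desired track 351.2°; wind correction +16.5° → command heading 7.7°, groundspeed 112.6 kt
Leg 6: desired track 341.7°; wind correction +14.6° → command heading 356.3°, groundspeed 118.0 kt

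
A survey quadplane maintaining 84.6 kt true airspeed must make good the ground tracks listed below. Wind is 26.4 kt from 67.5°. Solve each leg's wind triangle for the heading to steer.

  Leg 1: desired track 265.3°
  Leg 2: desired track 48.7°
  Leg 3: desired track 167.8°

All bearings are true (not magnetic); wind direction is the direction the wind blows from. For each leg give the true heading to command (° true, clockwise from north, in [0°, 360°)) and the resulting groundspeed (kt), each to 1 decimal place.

Leg 1: heading=270.8°, groundspeed=109.4 kt
Leg 2: heading=54.5°, groundspeed=59.2 kt
Leg 3: heading=149.9°, groundspeed=85.2 kt

Leg 1: desired track 265.3°; wind correction +5.5° → command heading 270.8°, groundspeed 109.4 kt
Leg 2: desired track 48.7°; wind correction +5.8° → command heading 54.5°, groundspeed 59.2 kt
Leg 3: desired track 167.8°; wind correction -17.9° → command heading 149.9°, groundspeed 85.2 kt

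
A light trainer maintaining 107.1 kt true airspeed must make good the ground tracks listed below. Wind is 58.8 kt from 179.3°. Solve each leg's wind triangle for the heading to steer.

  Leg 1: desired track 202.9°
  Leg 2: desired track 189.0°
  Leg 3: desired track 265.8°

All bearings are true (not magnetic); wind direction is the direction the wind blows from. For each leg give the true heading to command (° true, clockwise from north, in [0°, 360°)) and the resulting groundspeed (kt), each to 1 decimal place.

Leg 1: desired track 202.9°; wind correction -12.7° → command heading 190.2°, groundspeed 50.6 kt
Leg 2: desired track 189.0°; wind correction -5.3° → command heading 183.7°, groundspeed 48.7 kt
Leg 3: desired track 265.8°; wind correction -33.2° → command heading 232.6°, groundspeed 86.0 kt

Leg 1: heading=190.2°, groundspeed=50.6 kt
Leg 2: heading=183.7°, groundspeed=48.7 kt
Leg 3: heading=232.6°, groundspeed=86.0 kt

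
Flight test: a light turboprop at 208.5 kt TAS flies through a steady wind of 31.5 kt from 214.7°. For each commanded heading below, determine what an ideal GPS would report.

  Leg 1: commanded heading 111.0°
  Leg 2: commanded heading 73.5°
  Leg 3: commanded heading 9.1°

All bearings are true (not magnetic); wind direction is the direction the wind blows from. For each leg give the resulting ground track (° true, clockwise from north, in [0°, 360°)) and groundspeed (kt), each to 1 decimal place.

Leg 1: track=102.9°, groundspeed=218.1 kt
Leg 2: track=68.7°, groundspeed=233.9 kt
Leg 3: track=12.4°, groundspeed=237.3 kt

Leg 1: heading 111.0°; drift -8.1° → track 102.9°, groundspeed 218.1 kt
Leg 2: heading 73.5°; drift -4.8° → track 68.7°, groundspeed 233.9 kt
Leg 3: heading 9.1°; drift +3.3° → track 12.4°, groundspeed 237.3 kt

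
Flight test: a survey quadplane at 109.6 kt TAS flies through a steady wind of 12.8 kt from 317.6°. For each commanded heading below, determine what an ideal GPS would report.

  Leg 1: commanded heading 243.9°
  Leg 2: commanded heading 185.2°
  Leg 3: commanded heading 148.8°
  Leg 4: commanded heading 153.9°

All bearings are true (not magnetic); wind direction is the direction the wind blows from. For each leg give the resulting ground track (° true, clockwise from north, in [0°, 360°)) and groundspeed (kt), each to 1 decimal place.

Leg 1: track=237.3°, groundspeed=106.7 kt
Leg 2: track=180.6°, groundspeed=118.6 kt
Leg 3: track=147.6°, groundspeed=122.2 kt
Leg 4: track=152.2°, groundspeed=121.9 kt

Leg 1: heading 243.9°; drift -6.6° → track 237.3°, groundspeed 106.7 kt
Leg 2: heading 185.2°; drift -4.6° → track 180.6°, groundspeed 118.6 kt
Leg 3: heading 148.8°; drift -1.2° → track 147.6°, groundspeed 122.2 kt
Leg 4: heading 153.9°; drift -1.7° → track 152.2°, groundspeed 121.9 kt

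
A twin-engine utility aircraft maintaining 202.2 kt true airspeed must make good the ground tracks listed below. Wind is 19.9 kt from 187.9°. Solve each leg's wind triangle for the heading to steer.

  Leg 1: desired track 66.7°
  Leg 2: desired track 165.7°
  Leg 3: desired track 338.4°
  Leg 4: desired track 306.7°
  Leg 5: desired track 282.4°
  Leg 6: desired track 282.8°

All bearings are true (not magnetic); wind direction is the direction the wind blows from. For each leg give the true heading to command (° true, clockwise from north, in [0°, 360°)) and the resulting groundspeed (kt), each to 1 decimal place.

Leg 1: heading=71.5°, groundspeed=211.8 kt
Leg 2: heading=167.8°, groundspeed=183.6 kt
Leg 3: heading=335.6°, groundspeed=219.3 kt
Leg 4: heading=301.8°, groundspeed=211.0 kt
Leg 5: heading=276.8°, groundspeed=202.8 kt
Leg 6: heading=277.2°, groundspeed=202.9 kt

Leg 1: desired track 66.7°; wind correction +4.8° → command heading 71.5°, groundspeed 211.8 kt
Leg 2: desired track 165.7°; wind correction +2.1° → command heading 167.8°, groundspeed 183.6 kt
Leg 3: desired track 338.4°; wind correction -2.8° → command heading 335.6°, groundspeed 219.3 kt
Leg 4: desired track 306.7°; wind correction -4.9° → command heading 301.8°, groundspeed 211.0 kt
Leg 5: desired track 282.4°; wind correction -5.6° → command heading 276.8°, groundspeed 202.8 kt
Leg 6: desired track 282.8°; wind correction -5.6° → command heading 277.2°, groundspeed 202.9 kt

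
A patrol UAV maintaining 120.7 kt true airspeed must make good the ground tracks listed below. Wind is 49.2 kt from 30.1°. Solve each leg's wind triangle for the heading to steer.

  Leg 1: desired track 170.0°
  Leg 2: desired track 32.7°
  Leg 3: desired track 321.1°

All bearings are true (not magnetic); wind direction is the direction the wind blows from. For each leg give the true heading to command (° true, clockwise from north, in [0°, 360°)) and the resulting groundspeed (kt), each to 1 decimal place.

Leg 1: desired track 170.0°; wind correction -15.2° → command heading 154.8°, groundspeed 154.1 kt
Leg 2: desired track 32.7°; wind correction -1.1° → command heading 31.6°, groundspeed 71.5 kt
Leg 3: desired track 321.1°; wind correction +22.4° → command heading 343.5°, groundspeed 94.0 kt

Leg 1: heading=154.8°, groundspeed=154.1 kt
Leg 2: heading=31.6°, groundspeed=71.5 kt
Leg 3: heading=343.5°, groundspeed=94.0 kt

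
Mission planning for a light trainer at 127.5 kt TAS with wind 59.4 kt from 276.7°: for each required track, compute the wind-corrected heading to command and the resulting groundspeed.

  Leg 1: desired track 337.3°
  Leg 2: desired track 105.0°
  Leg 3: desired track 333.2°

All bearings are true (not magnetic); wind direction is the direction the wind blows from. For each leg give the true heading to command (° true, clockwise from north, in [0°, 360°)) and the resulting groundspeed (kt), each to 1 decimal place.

Leg 1: desired track 337.3°; wind correction -23.9° → command heading 313.4°, groundspeed 87.4 kt
Leg 2: desired track 105.0°; wind correction +3.9° → command heading 108.9°, groundspeed 186.0 kt
Leg 3: desired track 333.2°; wind correction -22.9° → command heading 310.3°, groundspeed 84.7 kt

Leg 1: heading=313.4°, groundspeed=87.4 kt
Leg 2: heading=108.9°, groundspeed=186.0 kt
Leg 3: heading=310.3°, groundspeed=84.7 kt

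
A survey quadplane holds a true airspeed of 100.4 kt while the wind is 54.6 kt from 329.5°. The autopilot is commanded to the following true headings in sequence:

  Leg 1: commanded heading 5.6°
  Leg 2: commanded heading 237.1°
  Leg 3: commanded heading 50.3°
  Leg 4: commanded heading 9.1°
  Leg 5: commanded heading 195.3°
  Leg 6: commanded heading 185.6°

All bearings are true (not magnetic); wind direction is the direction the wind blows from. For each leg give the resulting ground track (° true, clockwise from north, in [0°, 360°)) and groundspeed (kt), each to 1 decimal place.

Leg 1: heading 5.6°; drift +29.8° → track 35.4°, groundspeed 64.8 kt
Leg 2: heading 237.1°; drift -28.0° → track 209.1°, groundspeed 116.3 kt
Leg 3: heading 50.3°; drift +30.5° → track 80.8°, groundspeed 106.3 kt
Leg 4: heading 9.1°; drift +30.8° → track 39.9°, groundspeed 67.9 kt
Leg 5: heading 195.3°; drift -15.8° → track 179.5°, groundspeed 143.9 kt
Leg 6: heading 185.6°; drift -12.5° → track 173.1°, groundspeed 148.1 kt

Leg 1: track=35.4°, groundspeed=64.8 kt
Leg 2: track=209.1°, groundspeed=116.3 kt
Leg 3: track=80.8°, groundspeed=106.3 kt
Leg 4: track=39.9°, groundspeed=67.9 kt
Leg 5: track=179.5°, groundspeed=143.9 kt
Leg 6: track=173.1°, groundspeed=148.1 kt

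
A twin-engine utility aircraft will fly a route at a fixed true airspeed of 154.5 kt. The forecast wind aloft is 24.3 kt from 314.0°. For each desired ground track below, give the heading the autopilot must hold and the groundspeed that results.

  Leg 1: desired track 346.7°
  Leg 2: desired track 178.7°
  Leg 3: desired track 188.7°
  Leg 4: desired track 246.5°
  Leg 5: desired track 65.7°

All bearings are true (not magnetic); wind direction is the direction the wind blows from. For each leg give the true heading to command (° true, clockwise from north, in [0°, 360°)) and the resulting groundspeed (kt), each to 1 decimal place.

Leg 1: heading=341.8°, groundspeed=133.5 kt
Leg 2: heading=185.1°, groundspeed=170.8 kt
Leg 3: heading=196.1°, groundspeed=167.3 kt
Leg 4: heading=254.9°, groundspeed=143.6 kt
Leg 5: heading=57.3°, groundspeed=161.8 kt

Leg 1: desired track 346.7°; wind correction -4.9° → command heading 341.8°, groundspeed 133.5 kt
Leg 2: desired track 178.7°; wind correction +6.4° → command heading 185.1°, groundspeed 170.8 kt
Leg 3: desired track 188.7°; wind correction +7.4° → command heading 196.1°, groundspeed 167.3 kt
Leg 4: desired track 246.5°; wind correction +8.4° → command heading 254.9°, groundspeed 143.6 kt
Leg 5: desired track 65.7°; wind correction -8.4° → command heading 57.3°, groundspeed 161.8 kt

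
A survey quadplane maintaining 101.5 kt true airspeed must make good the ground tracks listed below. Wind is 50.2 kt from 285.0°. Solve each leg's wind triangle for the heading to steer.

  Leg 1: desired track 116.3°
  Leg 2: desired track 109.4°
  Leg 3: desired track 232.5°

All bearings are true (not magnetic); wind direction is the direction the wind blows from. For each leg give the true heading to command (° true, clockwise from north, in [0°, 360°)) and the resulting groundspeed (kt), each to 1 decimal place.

Leg 1: desired track 116.3°; wind correction +5.6° → command heading 121.9°, groundspeed 150.2 kt
Leg 2: desired track 109.4°; wind correction +2.2° → command heading 111.6°, groundspeed 151.5 kt
Leg 3: desired track 232.5°; wind correction +23.1° → command heading 255.6°, groundspeed 62.8 kt

Leg 1: heading=121.9°, groundspeed=150.2 kt
Leg 2: heading=111.6°, groundspeed=151.5 kt
Leg 3: heading=255.6°, groundspeed=62.8 kt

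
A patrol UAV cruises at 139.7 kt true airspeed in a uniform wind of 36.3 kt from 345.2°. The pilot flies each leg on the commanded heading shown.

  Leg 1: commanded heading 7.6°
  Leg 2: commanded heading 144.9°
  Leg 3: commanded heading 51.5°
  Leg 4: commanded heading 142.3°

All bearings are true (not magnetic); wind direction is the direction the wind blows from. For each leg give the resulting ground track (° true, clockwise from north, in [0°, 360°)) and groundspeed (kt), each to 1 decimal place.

Leg 1: heading 7.6°; drift +7.4° → track 15.0°, groundspeed 107.0 kt
Leg 2: heading 144.9°; drift +4.1° → track 149.0°, groundspeed 174.2 kt
Leg 3: heading 51.5°; drift +14.9° → track 66.4°, groundspeed 129.4 kt
Leg 4: heading 142.3°; drift +4.7° → track 147.0°, groundspeed 173.7 kt

Leg 1: track=15.0°, groundspeed=107.0 kt
Leg 2: track=149.0°, groundspeed=174.2 kt
Leg 3: track=66.4°, groundspeed=129.4 kt
Leg 4: track=147.0°, groundspeed=173.7 kt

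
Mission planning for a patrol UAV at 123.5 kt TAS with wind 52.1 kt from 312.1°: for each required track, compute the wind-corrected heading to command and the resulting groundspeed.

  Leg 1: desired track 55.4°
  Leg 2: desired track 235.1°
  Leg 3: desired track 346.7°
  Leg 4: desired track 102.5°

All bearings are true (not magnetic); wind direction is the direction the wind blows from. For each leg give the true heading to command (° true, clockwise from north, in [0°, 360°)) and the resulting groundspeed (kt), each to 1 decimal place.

Leg 1: heading=31.2°, groundspeed=124.6 kt
Leg 2: heading=259.4°, groundspeed=100.9 kt
Leg 3: heading=332.8°, groundspeed=77.0 kt
Leg 4: heading=90.5°, groundspeed=166.1 kt

Leg 1: desired track 55.4°; wind correction -24.2° → command heading 31.2°, groundspeed 124.6 kt
Leg 2: desired track 235.1°; wind correction +24.3° → command heading 259.4°, groundspeed 100.9 kt
Leg 3: desired track 346.7°; wind correction -13.9° → command heading 332.8°, groundspeed 77.0 kt
Leg 4: desired track 102.5°; wind correction -12.0° → command heading 90.5°, groundspeed 166.1 kt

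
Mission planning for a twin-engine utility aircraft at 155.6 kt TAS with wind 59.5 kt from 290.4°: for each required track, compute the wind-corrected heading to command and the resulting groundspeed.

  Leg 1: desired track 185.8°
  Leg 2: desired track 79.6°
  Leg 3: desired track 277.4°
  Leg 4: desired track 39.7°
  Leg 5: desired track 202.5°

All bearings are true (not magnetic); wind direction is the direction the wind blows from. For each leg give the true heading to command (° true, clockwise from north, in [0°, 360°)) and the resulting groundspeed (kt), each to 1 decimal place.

Leg 1: desired track 185.8°; wind correction +21.7° → command heading 207.5°, groundspeed 159.6 kt
Leg 2: desired track 79.6°; wind correction -11.3° → command heading 68.3°, groundspeed 203.7 kt
Leg 3: desired track 277.4°; wind correction +4.9° → command heading 282.3°, groundspeed 97.0 kt
Leg 4: desired track 39.7°; wind correction -21.2° → command heading 18.5°, groundspeed 164.8 kt
Leg 5: desired track 202.5°; wind correction +22.5° → command heading 225.0°, groundspeed 141.6 kt

Leg 1: heading=207.5°, groundspeed=159.6 kt
Leg 2: heading=68.3°, groundspeed=203.7 kt
Leg 3: heading=282.3°, groundspeed=97.0 kt
Leg 4: heading=18.5°, groundspeed=164.8 kt
Leg 5: heading=225.0°, groundspeed=141.6 kt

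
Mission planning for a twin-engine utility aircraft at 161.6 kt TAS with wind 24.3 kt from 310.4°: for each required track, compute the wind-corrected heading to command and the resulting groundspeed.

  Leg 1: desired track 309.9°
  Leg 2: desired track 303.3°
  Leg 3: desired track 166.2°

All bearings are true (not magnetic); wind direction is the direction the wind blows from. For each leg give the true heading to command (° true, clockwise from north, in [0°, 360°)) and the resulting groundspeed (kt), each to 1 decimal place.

Leg 1: heading=310.0°, groundspeed=137.3 kt
Leg 2: heading=304.4°, groundspeed=137.5 kt
Leg 3: heading=171.2°, groundspeed=180.7 kt

Leg 1: desired track 309.9°; wind correction +0.1° → command heading 310.0°, groundspeed 137.3 kt
Leg 2: desired track 303.3°; wind correction +1.1° → command heading 304.4°, groundspeed 137.5 kt
Leg 3: desired track 166.2°; wind correction +5.0° → command heading 171.2°, groundspeed 180.7 kt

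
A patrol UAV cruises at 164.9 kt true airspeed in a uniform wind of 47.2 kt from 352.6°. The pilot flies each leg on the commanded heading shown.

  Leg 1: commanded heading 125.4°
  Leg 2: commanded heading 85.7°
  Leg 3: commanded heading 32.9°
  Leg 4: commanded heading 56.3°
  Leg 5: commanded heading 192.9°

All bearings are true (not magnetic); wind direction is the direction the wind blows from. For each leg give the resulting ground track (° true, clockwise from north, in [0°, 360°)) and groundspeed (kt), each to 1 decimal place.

Leg 1: heading 125.4°; drift +10.0° → track 135.4°, groundspeed 200.0 kt
Leg 2: heading 85.7°; drift +15.7° → track 101.4°, groundspeed 174.0 kt
Leg 3: heading 32.9°; drift +13.3° → track 46.2°, groundspeed 132.5 kt
Leg 4: heading 56.3°; drift +16.4° → track 72.7°, groundspeed 150.1 kt
Leg 5: heading 192.9°; drift -4.5° → track 188.4°, groundspeed 209.8 kt

Leg 1: track=135.4°, groundspeed=200.0 kt
Leg 2: track=101.4°, groundspeed=174.0 kt
Leg 3: track=46.2°, groundspeed=132.5 kt
Leg 4: track=72.7°, groundspeed=150.1 kt
Leg 5: track=188.4°, groundspeed=209.8 kt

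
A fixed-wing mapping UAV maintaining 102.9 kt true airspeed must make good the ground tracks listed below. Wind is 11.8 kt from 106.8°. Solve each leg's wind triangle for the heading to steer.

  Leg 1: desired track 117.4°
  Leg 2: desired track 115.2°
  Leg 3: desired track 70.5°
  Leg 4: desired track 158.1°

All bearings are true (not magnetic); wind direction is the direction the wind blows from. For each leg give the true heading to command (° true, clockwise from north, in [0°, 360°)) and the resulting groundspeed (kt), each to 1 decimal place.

Leg 1: desired track 117.4°; wind correction -1.2° → command heading 116.2°, groundspeed 91.3 kt
Leg 2: desired track 115.2°; wind correction -1.0° → command heading 114.2°, groundspeed 91.2 kt
Leg 3: desired track 70.5°; wind correction +3.9° → command heading 74.4°, groundspeed 93.2 kt
Leg 4: desired track 158.1°; wind correction -5.1° → command heading 153.0°, groundspeed 95.1 kt

Leg 1: heading=116.2°, groundspeed=91.3 kt
Leg 2: heading=114.2°, groundspeed=91.2 kt
Leg 3: heading=74.4°, groundspeed=93.2 kt
Leg 4: heading=153.0°, groundspeed=95.1 kt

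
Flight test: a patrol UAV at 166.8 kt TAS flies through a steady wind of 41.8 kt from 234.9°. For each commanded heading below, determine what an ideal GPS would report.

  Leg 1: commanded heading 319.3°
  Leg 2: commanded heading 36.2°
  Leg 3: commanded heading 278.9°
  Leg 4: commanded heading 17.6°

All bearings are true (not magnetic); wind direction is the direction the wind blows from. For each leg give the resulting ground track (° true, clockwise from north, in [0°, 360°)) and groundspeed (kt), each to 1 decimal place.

Leg 1: heading 319.3°; drift +14.3° → track 333.6°, groundspeed 168.0 kt
Leg 2: heading 36.2°; drift +3.7° → track 39.9°, groundspeed 206.8 kt
Leg 3: heading 278.9°; drift +12.0° → track 290.9°, groundspeed 139.8 kt
Leg 4: heading 17.6°; drift +7.2° → track 24.8°, groundspeed 201.6 kt

Leg 1: track=333.6°, groundspeed=168.0 kt
Leg 2: track=39.9°, groundspeed=206.8 kt
Leg 3: track=290.9°, groundspeed=139.8 kt
Leg 4: track=24.8°, groundspeed=201.6 kt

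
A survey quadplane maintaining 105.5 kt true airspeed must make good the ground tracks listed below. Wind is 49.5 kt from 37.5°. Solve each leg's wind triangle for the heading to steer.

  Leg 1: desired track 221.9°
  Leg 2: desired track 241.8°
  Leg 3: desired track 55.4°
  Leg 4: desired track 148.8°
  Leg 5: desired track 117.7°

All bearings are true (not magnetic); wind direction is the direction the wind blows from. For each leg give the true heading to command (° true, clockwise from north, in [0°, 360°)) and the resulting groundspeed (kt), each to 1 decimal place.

Leg 1: desired track 221.9°; wind correction +2.1° → command heading 224.0°, groundspeed 154.8 kt
Leg 2: desired track 241.8°; wind correction +11.1° → command heading 252.9°, groundspeed 148.6 kt
Leg 3: desired track 55.4°; wind correction -8.3° → command heading 47.1°, groundspeed 57.3 kt
Leg 4: desired track 148.8°; wind correction -25.9° → command heading 122.9°, groundspeed 112.9 kt
Leg 5: desired track 117.7°; wind correction -27.5° → command heading 90.2°, groundspeed 85.1 kt

Leg 1: heading=224.0°, groundspeed=154.8 kt
Leg 2: heading=252.9°, groundspeed=148.6 kt
Leg 3: heading=47.1°, groundspeed=57.3 kt
Leg 4: heading=122.9°, groundspeed=112.9 kt
Leg 5: heading=90.2°, groundspeed=85.1 kt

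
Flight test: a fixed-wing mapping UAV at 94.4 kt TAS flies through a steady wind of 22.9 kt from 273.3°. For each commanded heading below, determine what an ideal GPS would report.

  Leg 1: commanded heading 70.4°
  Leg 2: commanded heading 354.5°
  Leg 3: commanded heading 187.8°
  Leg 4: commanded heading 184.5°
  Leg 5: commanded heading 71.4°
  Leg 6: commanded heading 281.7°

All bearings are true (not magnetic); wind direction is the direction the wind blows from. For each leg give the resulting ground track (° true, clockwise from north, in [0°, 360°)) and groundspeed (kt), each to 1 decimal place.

Leg 1: track=74.8°, groundspeed=115.8 kt
Leg 2: track=8.5°, groundspeed=93.7 kt
Leg 3: track=174.0°, groundspeed=95.4 kt
Leg 4: track=170.8°, groundspeed=96.7 kt
Leg 5: track=75.6°, groundspeed=116.0 kt
Leg 6: track=284.4°, groundspeed=71.8 kt

Leg 1: heading 70.4°; drift +4.4° → track 74.8°, groundspeed 115.8 kt
Leg 2: heading 354.5°; drift +14.0° → track 8.5°, groundspeed 93.7 kt
Leg 3: heading 187.8°; drift -13.8° → track 174.0°, groundspeed 95.4 kt
Leg 4: heading 184.5°; drift -13.7° → track 170.8°, groundspeed 96.7 kt
Leg 5: heading 71.4°; drift +4.2° → track 75.6°, groundspeed 116.0 kt
Leg 6: heading 281.7°; drift +2.7° → track 284.4°, groundspeed 71.8 kt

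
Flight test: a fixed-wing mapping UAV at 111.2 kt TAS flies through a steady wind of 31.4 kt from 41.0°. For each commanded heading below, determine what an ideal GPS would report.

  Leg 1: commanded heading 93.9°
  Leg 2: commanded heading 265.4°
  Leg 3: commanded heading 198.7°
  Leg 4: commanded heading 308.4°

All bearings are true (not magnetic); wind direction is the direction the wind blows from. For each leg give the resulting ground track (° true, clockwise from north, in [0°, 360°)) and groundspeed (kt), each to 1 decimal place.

Leg 1: heading 93.9°; drift +15.2° → track 109.1°, groundspeed 95.6 kt
Leg 2: heading 265.4°; drift -9.3° → track 256.1°, groundspeed 135.4 kt
Leg 3: heading 198.7°; drift +4.9° → track 203.6°, groundspeed 140.8 kt
Leg 4: heading 308.4°; drift -15.6° → track 292.8°, groundspeed 116.9 kt

Leg 1: track=109.1°, groundspeed=95.6 kt
Leg 2: track=256.1°, groundspeed=135.4 kt
Leg 3: track=203.6°, groundspeed=140.8 kt
Leg 4: track=292.8°, groundspeed=116.9 kt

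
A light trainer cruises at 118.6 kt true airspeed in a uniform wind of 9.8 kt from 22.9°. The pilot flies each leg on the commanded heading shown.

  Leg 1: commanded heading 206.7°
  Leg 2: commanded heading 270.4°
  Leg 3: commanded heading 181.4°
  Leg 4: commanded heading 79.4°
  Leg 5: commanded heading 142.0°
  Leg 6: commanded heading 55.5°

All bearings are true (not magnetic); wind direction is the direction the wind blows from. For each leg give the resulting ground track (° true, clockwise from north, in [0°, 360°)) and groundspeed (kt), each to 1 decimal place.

Leg 1: heading 206.7°; drift -0.3° → track 206.4°, groundspeed 128.4 kt
Leg 2: heading 270.4°; drift -4.2° → track 266.2°, groundspeed 122.7 kt
Leg 3: heading 181.4°; drift +1.6° → track 183.0°, groundspeed 127.8 kt
Leg 4: heading 79.4°; drift +4.1° → track 83.5°, groundspeed 113.5 kt
Leg 5: heading 142.0°; drift +4.0° → track 146.0°, groundspeed 123.7 kt
Leg 6: heading 55.5°; drift +2.7° → track 58.2°, groundspeed 110.5 kt

Leg 1: track=206.4°, groundspeed=128.4 kt
Leg 2: track=266.2°, groundspeed=122.7 kt
Leg 3: track=183.0°, groundspeed=127.8 kt
Leg 4: track=83.5°, groundspeed=113.5 kt
Leg 5: track=146.0°, groundspeed=123.7 kt
Leg 6: track=58.2°, groundspeed=110.5 kt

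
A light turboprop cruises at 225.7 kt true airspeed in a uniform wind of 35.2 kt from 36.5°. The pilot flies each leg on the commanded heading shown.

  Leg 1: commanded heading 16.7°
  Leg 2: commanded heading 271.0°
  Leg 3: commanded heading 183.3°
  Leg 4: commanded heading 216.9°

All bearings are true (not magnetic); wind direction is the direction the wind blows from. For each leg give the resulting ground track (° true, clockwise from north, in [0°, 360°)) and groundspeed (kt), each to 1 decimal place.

Leg 1: track=13.2°, groundspeed=192.9 kt
Leg 2: track=264.4°, groundspeed=247.8 kt
Leg 3: track=187.6°, groundspeed=255.9 kt
Leg 4: track=216.8°, groundspeed=260.9 kt

Leg 1: heading 16.7°; drift -3.5° → track 13.2°, groundspeed 192.9 kt
Leg 2: heading 271.0°; drift -6.6° → track 264.4°, groundspeed 247.8 kt
Leg 3: heading 183.3°; drift +4.3° → track 187.6°, groundspeed 255.9 kt
Leg 4: heading 216.9°; drift -0.1° → track 216.8°, groundspeed 260.9 kt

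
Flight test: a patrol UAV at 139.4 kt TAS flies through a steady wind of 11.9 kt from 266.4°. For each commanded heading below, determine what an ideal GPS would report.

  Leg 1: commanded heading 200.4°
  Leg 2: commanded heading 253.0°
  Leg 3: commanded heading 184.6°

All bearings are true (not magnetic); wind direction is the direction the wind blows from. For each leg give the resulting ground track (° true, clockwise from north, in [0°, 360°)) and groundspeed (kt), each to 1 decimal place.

Leg 1: heading 200.4°; drift -4.6° → track 195.8°, groundspeed 135.0 kt
Leg 2: heading 253.0°; drift -1.2° → track 251.8°, groundspeed 127.9 kt
Leg 3: heading 184.6°; drift -4.9° → track 179.7°, groundspeed 138.2 kt

Leg 1: track=195.8°, groundspeed=135.0 kt
Leg 2: track=251.8°, groundspeed=127.9 kt
Leg 3: track=179.7°, groundspeed=138.2 kt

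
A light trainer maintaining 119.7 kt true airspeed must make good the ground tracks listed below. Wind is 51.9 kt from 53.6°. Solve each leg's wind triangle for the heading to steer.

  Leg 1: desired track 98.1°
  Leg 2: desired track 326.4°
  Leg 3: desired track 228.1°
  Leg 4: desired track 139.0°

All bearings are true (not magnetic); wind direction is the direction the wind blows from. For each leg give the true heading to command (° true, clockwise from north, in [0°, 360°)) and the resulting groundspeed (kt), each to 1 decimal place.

Leg 1: desired track 98.1°; wind correction -17.7° → command heading 80.4°, groundspeed 77.0 kt
Leg 2: desired track 326.4°; wind correction +25.7° → command heading 352.1°, groundspeed 105.4 kt
Leg 3: desired track 228.1°; wind correction -2.4° → command heading 225.7°, groundspeed 171.3 kt
Leg 4: desired track 139.0°; wind correction -25.6° → command heading 113.4°, groundspeed 103.8 kt

Leg 1: heading=80.4°, groundspeed=77.0 kt
Leg 2: heading=352.1°, groundspeed=105.4 kt
Leg 3: heading=225.7°, groundspeed=171.3 kt
Leg 4: heading=113.4°, groundspeed=103.8 kt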